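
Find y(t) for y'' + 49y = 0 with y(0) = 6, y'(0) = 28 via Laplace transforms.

L{y''} + 49L{y} = 0. s²Y - 6s - 28 + 49Y = 0. Y(s² + 49) = 6s + 28. Y = (6s + 28)/(s² + 49). Inverting: y(t) = 6cos(7t) + 4sin(7t)

Final answer: y(t) = 6cos(7t) + 4sin(7t)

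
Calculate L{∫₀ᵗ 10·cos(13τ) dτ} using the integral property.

L{∫₀ᵗ f(τ)dτ} = F(s)/s with F(s) = 10s/(s² + 169), so the result is (10s/(s² + 169))/s = 10/(s² + 169)

Final answer: 10/(s² + 169)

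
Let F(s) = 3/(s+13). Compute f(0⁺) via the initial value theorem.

f(0⁺) = lim_{s→∞} s·3/(s+13) = lim_{s→∞} 3s/(s+13) = 3

Final answer: 3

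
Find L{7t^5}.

L{t^n} = n!/s^(n+1). So L{7t^5} = 7·5!/s^6 = 840/s^6

Final answer: 840/s^6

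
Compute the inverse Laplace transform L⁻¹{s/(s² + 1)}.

L⁻¹{s/(s² + 1)} = cos(t)

Final answer: cos(t)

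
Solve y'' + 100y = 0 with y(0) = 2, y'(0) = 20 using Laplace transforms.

L{y''} + 100L{y} = 0. s²Y - 2s - 20 + 100Y = 0. Y(s² + 100) = 2s + 20. Y = (2s + 20)/(s² + 100). Inverting: y(t) = 2cos(10t) + 2sin(10t)

Final answer: y(t) = 2cos(10t) + 2sin(10t)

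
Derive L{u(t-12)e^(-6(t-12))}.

u(t-a)f(t-a) with f(t)=e^(-6t). L{e^(-6t)} = 1/(s+6). By time shift: e^(-12s)/(s+6)

Final answer: e^(-12s)/(s+6)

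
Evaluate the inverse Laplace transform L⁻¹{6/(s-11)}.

L⁻¹{1/(s-a)} = e^(at), so L⁻¹{1/(s-11)} = e^(11t), and L⁻¹{6/(s-11)} = 6·e^(11t)

Final answer: 6·e^(11t)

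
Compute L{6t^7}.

L{t^n} = n!/s^(n+1). So L{6t^7} = 6·7!/s^8 = 30240/s^8

Final answer: 30240/s^8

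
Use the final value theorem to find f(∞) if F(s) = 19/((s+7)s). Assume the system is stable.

f(∞) = lim_{s→0} sF(s) = lim_{s→0} 19/(s+7) = 19/7

Final answer: 19/7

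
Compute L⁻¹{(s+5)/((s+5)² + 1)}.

Using frequency shift: L⁻¹{(s-a)/((s-a)² + b²)} = e^(at)cos(bt). Here a=-5, b=1

Final answer: e^(-5t)·cos(t)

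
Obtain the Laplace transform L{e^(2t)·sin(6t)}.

L{e^(at)·sin(ωt)} = ω/((s-a)² + ω²), so L{e^(2t)·sin(6t)} = 6/((s-2)² + 36)

Final answer: 6/((s-2)² + 36)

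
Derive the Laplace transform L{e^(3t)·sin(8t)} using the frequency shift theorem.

Frequency shift: L{e^(at)f(t)} = F(s-a). L{e^(3t)·sin(8t)} = 8/((s-3)² + 64)

Final answer: 8/((s-3)² + 64)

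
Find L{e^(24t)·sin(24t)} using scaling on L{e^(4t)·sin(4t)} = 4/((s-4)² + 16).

Scaling with a=6: L{e^(24t)·sin(24t)} = (1/6) · 4/((s/6-4)² + 16). Simplifying: 24/((s-24)² + 576)

Final answer: 24/((s-24)² + 576)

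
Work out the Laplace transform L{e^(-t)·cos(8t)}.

L{e^(at)·cos(ωt)} = (s-a)/((s-a)² + ω²), so L{e^(-t)·cos(8t)} = (s+1)/((s+1)² + 64)

Final answer: (s+1)/((s+1)² + 64)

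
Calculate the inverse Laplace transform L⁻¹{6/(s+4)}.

L⁻¹{1/(s-a)} = e^(at), so L⁻¹{1/(s+4)} = e^(-4t), and L⁻¹{6/(s+4)} = 6·e^(-4t)

Final answer: 6·e^(-4t)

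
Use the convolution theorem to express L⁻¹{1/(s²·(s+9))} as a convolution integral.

1/(s²·(s+9)) = (1/s^2)·(1/(s+9)) = L{t}·L{e^(-9t)}. So f(t) = t*e^(-9t) = ∫₀ᵗ τ·e^(-9(t-τ)) dτ

Final answer: ∫₀ᵗ τ·e^(-9(t-τ)) dτ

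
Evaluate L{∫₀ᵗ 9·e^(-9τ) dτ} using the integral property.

L{∫₀ᵗ f(τ)dτ} = F(s)/s with F(s) = 9/(s+9), so L{∫₀ᵗ 9·e^(-9τ) dτ} = 9/(s(s+9))

Final answer: 9/(s(s+9))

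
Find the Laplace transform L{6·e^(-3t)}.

L{e^(at)} = 1/(s-a), so L{e^(-3t)} = 1/(s+3). Then L{6·e^(-3t)} = 6/(s+3)

Final answer: 6/(s+3)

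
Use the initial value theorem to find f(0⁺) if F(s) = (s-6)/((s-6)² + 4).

f(0⁺) = lim_{s→∞} sF(s) = lim_{s→∞} s(s-6)/((s-6)² + 4) = 1

Final answer: 1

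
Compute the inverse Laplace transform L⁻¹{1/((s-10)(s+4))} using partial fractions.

Decompose: A/(s-10) + B/(s+4). A = 1/14, B = -1/14. f(t) = (e^(10t) - e^(-4t))/14

Final answer: (e^(10t) - e^(-4t))/14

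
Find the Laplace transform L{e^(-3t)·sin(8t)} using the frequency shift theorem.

Frequency shift: L{e^(at)f(t)} = F(s-a). L{e^(-3t)·sin(8t)} = 8/((s+3)² + 64)

Final answer: 8/((s+3)² + 64)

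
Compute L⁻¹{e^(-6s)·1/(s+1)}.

L⁻¹{1/(s+1)} = e^(-t). By the time shift theorem, L⁻¹{e^(-as)F(s)} = u(t-a)f(t-a) with a=6, so L⁻¹{e^(-6s)·1/(s+1)} = u(t-6)·e^(-(t-6))

Final answer: u(t-6)·e^(-(t-6))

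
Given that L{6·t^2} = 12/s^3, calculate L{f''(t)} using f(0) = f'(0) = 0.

L{f''(t)} = s²F(s) - sf(0) - f'(0) = s²·12/s^3 - 0 - 0 = 12/s

Final answer: 12/s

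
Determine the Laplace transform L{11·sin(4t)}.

L{sin(ωt)} = ω/(s² + ω²), so L{sin(4t)} = 4/(s² + 16). Then L{11·sin(4t)} = 11·4/(s² + 16) = 44/(s² + 16)

Final answer: 44/(s² + 16)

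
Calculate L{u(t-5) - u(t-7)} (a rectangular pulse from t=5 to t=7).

L{u(t-a)} = e^(-as)/s. L{u(t-5) - u(t-7)} = (e^(-5s) - e^(-7s))/s

Final answer: (e^(-5s) - e^(-7s))/s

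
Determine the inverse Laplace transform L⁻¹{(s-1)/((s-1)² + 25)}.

Using frequency shift, L⁻¹{(s-1)/((s-1)² + 25)} = e^t·cos(5t)

Final answer: e^t·cos(5t)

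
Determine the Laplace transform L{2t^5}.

L{2t^5} = 2 · L{t^5} = 2 · 120/s^6 = 240/s^6

Final answer: 240/s^6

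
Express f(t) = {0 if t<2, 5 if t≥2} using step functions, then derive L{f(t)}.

f(t) = 5·u(t-2). L{u(t-2)} = e^(-2s)/s, so L{f(t)} = 5·e^(-2s)/s

Final answer: 5·e^(-2s)/s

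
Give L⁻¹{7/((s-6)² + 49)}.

Form: b/((s-a)² + b²) → e^(at)sin(bt). With a=6, b=7

Final answer: e^(6t)·sin(7t)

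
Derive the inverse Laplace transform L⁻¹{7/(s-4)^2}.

L⁻¹{n!/(s-a)^(n+1)} = t^n·e^(at) with n=1, a=4. So L⁻¹{1/(s-4)^2} = t·e^(4t), and L⁻¹{7/(s-4)^2} = (7/1)·t·e^(4t) = 7·t·e^(4t)

Final answer: 7·t·e^(4t)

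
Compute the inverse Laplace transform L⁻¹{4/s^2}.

L⁻¹{n!/s^(n+1)} = t^n with n=1. So L⁻¹{1/s^2} = t, and L⁻¹{4/s^2} = (4/1)·t = 4·t

Final answer: 4·t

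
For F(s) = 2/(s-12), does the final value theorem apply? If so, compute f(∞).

sF(s) = 2s/(s-12) has a pole at s = 12 in the right half-plane. Theorem does NOT apply (unstable system; f(t) = 2·e^(12t) grows without bound).

Final answer: Not applicable (unstable)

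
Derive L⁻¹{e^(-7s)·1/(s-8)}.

L⁻¹{1/(s-8)} = e^(8t). By the time shift theorem, L⁻¹{e^(-as)F(s)} = u(t-a)f(t-a) with a=7, so L⁻¹{e^(-7s)·1/(s-8)} = u(t-7)·e^(8(t-7))

Final answer: u(t-7)·e^(8(t-7))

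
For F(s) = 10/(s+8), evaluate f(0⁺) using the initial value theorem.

f(0⁺) = lim_{s→∞} s·10/(s+8) = lim_{s→∞} 10s/(s+8) = 10

Final answer: 10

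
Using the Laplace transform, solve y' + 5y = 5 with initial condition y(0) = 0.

sY + 5Y = 5/s. Y = 5/(s(s+5)). Partial fractions: Y = 1/s - 1/(s+5)

Final answer: y(t) = (1 - e^(-5t))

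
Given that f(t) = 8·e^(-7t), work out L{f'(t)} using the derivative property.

f(0) = 8, F(s) = 8/(s+7). L{f'(t)} = s·F(s) - f(0) = 8s/(s+7) - 8 = (8s - 8(s+7))/(s+7) = -56/(s+7)

Final answer: -56/(s+7)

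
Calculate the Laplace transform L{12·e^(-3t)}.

L{e^(at)} = 1/(s-a), so L{e^(-3t)} = 1/(s+3). Then L{12·e^(-3t)} = 12/(s+3)

Final answer: 12/(s+3)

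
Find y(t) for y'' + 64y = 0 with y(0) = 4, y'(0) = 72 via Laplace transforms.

L{y''} + 64L{y} = 0. s²Y - 4s - 72 + 64Y = 0. Y(s² + 64) = 4s + 72. Y = (4s + 72)/(s² + 64). Inverting: y(t) = 4cos(8t) + 9sin(8t)

Final answer: y(t) = 4cos(8t) + 9sin(8t)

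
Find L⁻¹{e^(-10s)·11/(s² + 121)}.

L⁻¹{11/(s² + 121)} = sin(11t). By the time shift theorem, L⁻¹{e^(-as)F(s)} = u(t-a)f(t-a) with a=10, so L⁻¹{e^(-10s)·11/(s² + 121)} = u(t-10)·sin(11(t-10))

Final answer: u(t-10)·sin(11(t-10))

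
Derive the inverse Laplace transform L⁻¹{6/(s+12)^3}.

L⁻¹{n!/(s-a)^(n+1)} = t^n·e^(at) with n=2, a=-12. So L⁻¹{2/(s+12)^3} = t^2·e^(-12t), and L⁻¹{6/(s+12)^3} = (6/2)·t^2·e^(-12t) = 3·t^2·e^(-12t)

Final answer: 3·t^2·e^(-12t)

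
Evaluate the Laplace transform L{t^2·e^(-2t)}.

L{t^n·e^(at)} = n!/(s-a)^(n+1), so L{t^2·e^(-2t)} = 2/(s+2)^3

Final answer: 2/(s+2)^3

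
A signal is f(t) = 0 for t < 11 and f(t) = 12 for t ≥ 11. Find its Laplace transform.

f(t) = 12·u(t-11). L{u(t-11)} = e^(-11s)/s, so L{f(t)} = 12·e^(-11s)/s

Final answer: 12·e^(-11s)/s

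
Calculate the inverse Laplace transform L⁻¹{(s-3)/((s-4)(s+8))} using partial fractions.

Using partial fractions, f(t) = (e^(4t) + 11e^(-8t))/12

Final answer: (e^(4t) + 11e^(-8t))/12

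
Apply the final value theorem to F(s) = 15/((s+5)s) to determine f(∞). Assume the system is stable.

f(∞) = lim_{s→0} sF(s) = lim_{s→0} 15/(s+5) = 3

Final answer: 3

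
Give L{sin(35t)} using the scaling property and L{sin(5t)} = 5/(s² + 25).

Using L{f(at)} = (1/a)F(s/a) with a=7: L{sin(35t)} = (1/7) · 5/((s/7)² + 25) = (1/7) · 5·49/(s² + 1225) = 35/(s² + 1225)

Final answer: 35/(s² + 1225)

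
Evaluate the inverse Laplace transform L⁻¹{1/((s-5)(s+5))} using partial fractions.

Decompose: A/(s-5) + B/(s+5). A = 1/10, B = -1/10. f(t) = (e^(5t) - e^(-5t))/10

Final answer: (e^(5t) - e^(-5t))/10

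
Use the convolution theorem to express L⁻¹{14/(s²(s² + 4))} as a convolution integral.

14/(s²(s² + 4)) = (1/s²)·(14/(s² + 4)) = L{t}·L{7·sin(2t)}. So f(t) = t*(7·sin(2t)) = ∫₀ᵗ 7τ·sin(2(t-τ)) dτ

Final answer: ∫₀ᵗ 7τ·sin(2(t-τ)) dτ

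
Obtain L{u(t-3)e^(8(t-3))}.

u(t-a)f(t-a) with f(t)=e^(8t). L{e^(8t)} = 1/(s-8). By time shift: e^(-3s)/(s-8)

Final answer: e^(-3s)/(s-8)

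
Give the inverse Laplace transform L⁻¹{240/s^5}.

L⁻¹{n!/s^(n+1)} = t^n with n=4. So L⁻¹{24/s^5} = t^4, and L⁻¹{240/s^5} = (240/24)·t^4 = 10·t^4

Final answer: 10·t^4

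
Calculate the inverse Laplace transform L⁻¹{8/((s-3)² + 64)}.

Using frequency shift, L⁻¹{8/((s-3)² + 64)} = e^(3t)·sin(8t)

Final answer: e^(3t)·sin(8t)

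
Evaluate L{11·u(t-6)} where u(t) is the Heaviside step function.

L{u(t-a)} = e^(-as)/s. Here a=6, so L{u(t-6)} = e^(-6s)/s, and L{11·u(t-6)} = 11·e^(-6s)/s

Final answer: 11·e^(-6s)/s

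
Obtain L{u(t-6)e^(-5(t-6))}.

u(t-a)f(t-a) with f(t)=e^(-5t). L{e^(-5t)} = 1/(s+5). By time shift: e^(-6s)/(s+5)

Final answer: e^(-6s)/(s+5)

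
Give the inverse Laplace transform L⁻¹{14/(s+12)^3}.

L⁻¹{n!/(s-a)^(n+1)} = t^n·e^(at) with n=2, a=-12. So L⁻¹{2/(s+12)^3} = t^2·e^(-12t), and L⁻¹{14/(s+12)^3} = (14/2)·t^2·e^(-12t) = 7·t^2·e^(-12t)

Final answer: 7·t^2·e^(-12t)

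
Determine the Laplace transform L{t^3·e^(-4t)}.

L{t^n·e^(at)} = n!/(s-a)^(n+1), so L{t^3·e^(-4t)} = 6/(s+4)^4

Final answer: 6/(s+4)^4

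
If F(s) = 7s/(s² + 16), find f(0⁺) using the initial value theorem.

f(0⁺) = lim_{s→∞} s·7s/(s² + 16) = lim_{s→∞} 7s²/(s² + 16) = 7

Final answer: 7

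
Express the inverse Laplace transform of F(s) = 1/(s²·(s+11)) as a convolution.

1/(s²·(s+11)) = (1/s^2)·(1/(s+11)) = L{t}·L{e^(-11t)}. So f(t) = t*e^(-11t) = ∫₀ᵗ τ·e^(-11(t-τ)) dτ

Final answer: ∫₀ᵗ τ·e^(-11(t-τ)) dτ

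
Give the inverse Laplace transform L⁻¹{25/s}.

L⁻¹{c/s} = c, so L⁻¹{25/s} = 25

Final answer: 25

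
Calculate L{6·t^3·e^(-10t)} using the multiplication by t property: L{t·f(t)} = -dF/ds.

Using L{t^n·e^(at)} = n!/(s-a)^(n+1), L{t^3·e^(-10t)} = 6/(s+10)^4, so L{6·t^3·e^(-10t)} = 6·6/(s+10)^4 = 36/(s+10)^4

Final answer: 36/(s+10)^4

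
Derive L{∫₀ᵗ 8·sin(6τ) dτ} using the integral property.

L{∫₀ᵗ f(τ)dτ} = F(s)/s with F(s) = 48/(s² + 36), so the result is (48/(s² + 36))/s = 48/(s(s² + 36))

Final answer: 48/(s(s² + 36))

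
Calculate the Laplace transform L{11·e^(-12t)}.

L{e^(at)} = 1/(s-a), so L{e^(-12t)} = 1/(s+12). Then L{11·e^(-12t)} = 11/(s+12)

Final answer: 11/(s+12)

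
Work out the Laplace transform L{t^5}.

L{t^n} = n!/s^(n+1), so L{t^5} = 120/s^6

Final answer: 120/s^6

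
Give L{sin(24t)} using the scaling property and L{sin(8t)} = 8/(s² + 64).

Using L{f(at)} = (1/a)F(s/a) with a=3: L{sin(24t)} = (1/3) · 8/((s/3)² + 64) = (1/3) · 8·9/(s² + 576) = 24/(s² + 576)

Final answer: 24/(s² + 576)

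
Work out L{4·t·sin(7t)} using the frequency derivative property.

L{sin(7t)} = 7/(s² + 49). By L{t·f(t)} = -F'(s): -d/ds[7/(s² + 49)] = -(7)·(-2s)/(s² + 49)² = 14s/(s² + 49)². Then L{4·t·sin(7t)} = 4·14s/(s² + 49)² = 56s/(s² + 49)²

Final answer: 56s/(s² + 49)²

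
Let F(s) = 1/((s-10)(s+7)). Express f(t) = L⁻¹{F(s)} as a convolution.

1/((s-10)(s+7)) = (1/(s-10))·(1/(s+7)) = L{e^(10t)}·L{e^(-7t)}. So f(t) = e^(10t)*e^(-7t) = ∫₀ᵗ e^(10τ)·e^(-7(t-τ)) dτ

Final answer: ∫₀ᵗ e^(10τ)·e^(-7(t-τ)) dτ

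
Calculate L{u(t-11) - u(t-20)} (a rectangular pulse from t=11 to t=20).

L{u(t-a)} = e^(-as)/s. L{u(t-11) - u(t-20)} = (e^(-11s) - e^(-20s))/s

Final answer: (e^(-11s) - e^(-20s))/s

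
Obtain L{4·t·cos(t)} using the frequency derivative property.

L{cos(t)} = s/(s² + 1). Derivative: d/ds[s/(s² + 1)] = [(s² + 1) - s·2s]/(s² + 1)² = (1 - s²)/(s² + 1)². So L{t·cos(t)} = -F'(s) = (s² - 1)/(s² + 1)². Then L{4·t·cos(t)} = 4·(s² - 1)/(s² + 1)²

Final answer: 4·(s² - 1)/(s² + 1)²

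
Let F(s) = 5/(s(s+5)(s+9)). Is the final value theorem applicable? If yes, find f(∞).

Poles of sF(s) = 5/((s+5)(s+9)) are at s = -5 and s = -9, both in the left half-plane. Theorem applies. f(∞) = lim_{s→0} sF(s) = 5/(5·9) = 1/9

Final answer: 1/9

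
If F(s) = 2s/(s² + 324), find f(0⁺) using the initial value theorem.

f(0⁺) = lim_{s→∞} s·2s/(s² + 324) = lim_{s→∞} 2s²/(s² + 324) = 2

Final answer: 2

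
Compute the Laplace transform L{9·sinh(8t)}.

L{sinh(ωt)} = ω/(s² - ω²), so L{sinh(8t)} = 8/(s² - 64). Then L{9·sinh(8t)} = 9·8/(s² - 64) = 72/(s² - 64)

Final answer: 72/(s² - 64)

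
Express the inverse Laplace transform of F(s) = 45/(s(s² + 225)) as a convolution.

45/(s(s² + 225)) = (1/s)·(45/(s² + 225)) = L{1}·L{3·sin(15t)}. So f(t) = 1*(3·sin(15t)) = ∫₀ᵗ 3·sin(15τ) dτ

Final answer: ∫₀ᵗ 3·sin(15τ) dτ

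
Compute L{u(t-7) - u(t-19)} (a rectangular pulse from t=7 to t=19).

L{u(t-a)} = e^(-as)/s. L{u(t-7) - u(t-19)} = (e^(-7s) - e^(-19s))/s

Final answer: (e^(-7s) - e^(-19s))/s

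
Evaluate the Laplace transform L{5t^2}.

L{5t^2} = 5 · L{t^2} = 5 · 2/s^3 = 10/s^3

Final answer: 10/s^3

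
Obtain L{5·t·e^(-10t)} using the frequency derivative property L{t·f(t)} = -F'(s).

L{e^(-10t)} = 1/(s+10). By frequency derivative: L{t·e^(-10t)} = -d/ds[1/(s+10)] = -(-1)/(s+10)² = 1/(s+10)². Then L{5·t·e^(-10t)} = 5·1/(s+10)² = 5/(s+10)²

Final answer: 5/(s+10)²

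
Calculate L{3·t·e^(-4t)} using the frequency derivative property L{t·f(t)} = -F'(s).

L{e^(-4t)} = 1/(s+4). By frequency derivative: L{t·e^(-4t)} = -d/ds[1/(s+4)] = -(-1)/(s+4)² = 1/(s+4)². Then L{3·t·e^(-4t)} = 3·1/(s+4)² = 3/(s+4)²

Final answer: 3/(s+4)²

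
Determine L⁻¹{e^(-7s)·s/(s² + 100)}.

L⁻¹{s/(s² + 100)} = cos(10t). By the time shift theorem, L⁻¹{e^(-as)F(s)} = u(t-a)f(t-a) with a=7, so L⁻¹{e^(-7s)·s/(s² + 100)} = u(t-7)·cos(10(t-7))

Final answer: u(t-7)·cos(10(t-7))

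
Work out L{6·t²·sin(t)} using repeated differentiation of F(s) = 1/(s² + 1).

F(s) = 1/(s² + 1). F'(s) = -2s/(s² + 1)². F''(s) = -2(1 - 3s²)/(s² + 1)³ = (6s² - 2)/(s² + 1)³. So L{t²·sin(t)} = (-1)² F''(s) = (6s² - 2)/(s² + 1)³. Then L{6·t²·sin(t)} = 6·(6s² - 2)/(s² + 1)³ = (36s² - 12)/(s² + 1)³

Final answer: (36s² - 12)/(s² + 1)³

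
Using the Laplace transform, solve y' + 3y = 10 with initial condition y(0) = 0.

sY + 3Y = 10/s. Y = 10/(s(s+3)). Partial fractions: Y = 10/3/s - 10/3/(s+3)

Final answer: y(t) = 10/3(1 - e^(-3t))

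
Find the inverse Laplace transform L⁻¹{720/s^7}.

L⁻¹{n!/s^(n+1)} = t^n with n=6. So L⁻¹{720/s^7} = t^6

Final answer: t^6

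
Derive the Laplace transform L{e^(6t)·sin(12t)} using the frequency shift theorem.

Frequency shift: L{e^(at)f(t)} = F(s-a). L{e^(6t)·sin(12t)} = 12/((s-6)² + 144)

Final answer: 12/((s-6)² + 144)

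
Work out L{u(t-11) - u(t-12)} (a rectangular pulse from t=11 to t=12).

L{u(t-a)} = e^(-as)/s. L{u(t-11) - u(t-12)} = (e^(-11s) - e^(-12s))/s

Final answer: (e^(-11s) - e^(-12s))/s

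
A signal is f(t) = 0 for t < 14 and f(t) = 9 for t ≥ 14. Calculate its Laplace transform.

f(t) = 9·u(t-14). L{u(t-14)} = e^(-14s)/s, so L{f(t)} = 9·e^(-14s)/s

Final answer: 9·e^(-14s)/s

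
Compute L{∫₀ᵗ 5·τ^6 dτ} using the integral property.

L{∫₀ᵗ f(τ)dτ} = F(s)/s with f(t) = 5t^6. F(s) = 3600/s^7, so L{∫₀ᵗ 5·τ^6 dτ} = (3600/s^7)/s = 3600/s^8. (Check: ∫₀ᵗ 5·τ^6 dτ = 5t^7/7.)

Final answer: 3600/s^8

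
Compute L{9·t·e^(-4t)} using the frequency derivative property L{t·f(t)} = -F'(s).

L{e^(-4t)} = 1/(s+4). By frequency derivative: L{t·e^(-4t)} = -d/ds[1/(s+4)] = -(-1)/(s+4)² = 1/(s+4)². Then L{9·t·e^(-4t)} = 9·1/(s+4)² = 9/(s+4)²

Final answer: 9/(s+4)²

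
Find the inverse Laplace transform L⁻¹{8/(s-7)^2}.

L⁻¹{n!/(s-a)^(n+1)} = t^n·e^(at) with n=1, a=7. So L⁻¹{1/(s-7)^2} = t·e^(7t), and L⁻¹{8/(s-7)^2} = (8/1)·t·e^(7t) = 8·t·e^(7t)

Final answer: 8·t·e^(7t)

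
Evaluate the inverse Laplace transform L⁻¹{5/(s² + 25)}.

L⁻¹{5/(s² + 25)} = sin(5t)

Final answer: sin(5t)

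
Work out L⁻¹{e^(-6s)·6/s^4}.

L⁻¹{6/s^4} = t^3. By the time shift theorem, L⁻¹{e^(-as)F(s)} = u(t-a)f(t-a) with a=6, so L⁻¹{e^(-6s)·6/s^4} = u(t-6)·(t-6)^3

Final answer: u(t-6)·(t-6)^3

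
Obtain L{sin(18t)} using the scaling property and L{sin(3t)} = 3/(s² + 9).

Using L{f(at)} = (1/a)F(s/a) with a=6: L{sin(18t)} = (1/6) · 3/((s/6)² + 9) = (1/6) · 3·36/(s² + 324) = 18/(s² + 324)

Final answer: 18/(s² + 324)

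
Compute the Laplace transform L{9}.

L{9} = 9 · L{1} = 9/s

Final answer: 9/s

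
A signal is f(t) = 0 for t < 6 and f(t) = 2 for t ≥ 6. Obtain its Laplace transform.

f(t) = 2·u(t-6). L{u(t-6)} = e^(-6s)/s, so L{f(t)} = 2·e^(-6s)/s

Final answer: 2·e^(-6s)/s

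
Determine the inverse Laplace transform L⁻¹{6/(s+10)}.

L⁻¹{1/(s-a)} = e^(at), so L⁻¹{1/(s+10)} = e^(-10t), and L⁻¹{6/(s+10)} = 6·e^(-10t)

Final answer: 6·e^(-10t)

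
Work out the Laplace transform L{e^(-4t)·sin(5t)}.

L{e^(at)·sin(ωt)} = ω/((s-a)² + ω²), so L{e^(-4t)·sin(5t)} = 5/((s+4)² + 25)

Final answer: 5/((s+4)² + 25)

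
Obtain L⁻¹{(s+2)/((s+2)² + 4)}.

Using frequency shift: L⁻¹{(s-a)/((s-a)² + b²)} = e^(at)cos(bt). Here a=-2, b=2

Final answer: e^(-2t)·cos(2t)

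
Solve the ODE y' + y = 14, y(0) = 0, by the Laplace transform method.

sY + Y = 14/s. Y = 14/(s(s+1)). Partial fractions: Y = 14/s - 14/(s+1)

Final answer: y(t) = 14(1 - e^(-t))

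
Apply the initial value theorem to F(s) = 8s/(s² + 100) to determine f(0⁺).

f(0⁺) = lim_{s→∞} s·8s/(s² + 100) = lim_{s→∞} 8s²/(s² + 100) = 8

Final answer: 8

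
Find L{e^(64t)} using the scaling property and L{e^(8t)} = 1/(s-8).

Using L{f(at)} = (1/a)F(s/a) with a=8 and f(t) = e^(8t): L{e^(64t)} = (1/8) · 1/((s/8)-8) = (1/8) · 8/(s-64) = 1/(s-64)

Final answer: 1/(s-64)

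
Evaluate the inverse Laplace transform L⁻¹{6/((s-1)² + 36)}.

Using frequency shift, L⁻¹{6/((s-1)² + 36)} = e^t·sin(6t)

Final answer: e^t·sin(6t)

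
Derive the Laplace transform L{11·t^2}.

L{t^n} = n!/s^(n+1), so L{t^2} = 2/s^3. Then L{11·t^2} = 11·2/s^3 = 22/s^3

Final answer: 22/s^3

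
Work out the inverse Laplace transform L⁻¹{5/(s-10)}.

L⁻¹{1/(s-a)} = e^(at), so L⁻¹{1/(s-10)} = e^(10t), and L⁻¹{5/(s-10)} = 5·e^(10t)

Final answer: 5·e^(10t)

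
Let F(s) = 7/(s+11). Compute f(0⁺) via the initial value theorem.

f(0⁺) = lim_{s→∞} s·7/(s+11) = lim_{s→∞} 7s/(s+11) = 7

Final answer: 7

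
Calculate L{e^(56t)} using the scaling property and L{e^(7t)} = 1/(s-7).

Using L{f(at)} = (1/a)F(s/a) with a=8 and f(t) = e^(7t): L{e^(56t)} = (1/8) · 1/((s/8)-7) = (1/8) · 8/(s-56) = 1/(s-56)

Final answer: 1/(s-56)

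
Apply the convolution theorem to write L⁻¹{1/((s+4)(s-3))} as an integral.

1/((s+4)(s-3)) = (1/(s+4))·(1/(s-3)) = L{e^(-4t)}·L{e^(3t)}. So f(t) = e^(-4t)*e^(3t) = ∫₀ᵗ e^(-4τ)·e^(3(t-τ)) dτ

Final answer: ∫₀ᵗ e^(-4τ)·e^(3(t-τ)) dτ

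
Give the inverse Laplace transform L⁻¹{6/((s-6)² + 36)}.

Using frequency shift, L⁻¹{6/((s-6)² + 36)} = e^(6t)·sin(6t)

Final answer: e^(6t)·sin(6t)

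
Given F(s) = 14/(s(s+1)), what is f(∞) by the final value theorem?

f(∞) = lim_{s→0} s·14/(s(s+1)) = lim_{s→0} 14/(s+1) = 14/1 = 14

Final answer: 14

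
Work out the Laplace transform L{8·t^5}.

L{t^n} = n!/s^(n+1), so L{t^5} = 120/s^6. Then L{8·t^5} = 8·120/s^6 = 960/s^6

Final answer: 960/s^6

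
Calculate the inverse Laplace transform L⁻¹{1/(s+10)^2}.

L⁻¹{n!/(s-a)^(n+1)} = t^n·e^(at), so L⁻¹{1/(s+10)^2} = t·e^(-10t)

Final answer: t·e^(-10t)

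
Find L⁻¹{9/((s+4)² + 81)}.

Form: b/((s-a)² + b²) → e^(at)sin(bt). With a=-4, b=9

Final answer: e^(-4t)·sin(9t)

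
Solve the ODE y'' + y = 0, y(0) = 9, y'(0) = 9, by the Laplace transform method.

L{y''} + 1L{y} = 0. s²Y - 9s - 9 + Y = 0. Y(s² + 1) = 9s + 9. Y = (9s + 9)/(s² + 1). Inverting: y(t) = 9cos(t) + 9sin(t)

Final answer: y(t) = 9cos(t) + 9sin(t)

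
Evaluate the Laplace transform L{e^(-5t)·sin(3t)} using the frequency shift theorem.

Frequency shift: L{e^(at)f(t)} = F(s-a). L{e^(-5t)·sin(3t)} = 3/((s+5)² + 9)

Final answer: 3/((s+5)² + 9)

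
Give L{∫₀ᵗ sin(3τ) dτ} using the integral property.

L{∫₀ᵗ f(τ)dτ} = F(s)/s with F(s) = 3/(s² + 9), so the result is (3/(s² + 9))/s = 3/(s(s² + 9))

Final answer: 3/(s(s² + 9))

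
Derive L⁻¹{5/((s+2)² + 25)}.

Form: b/((s-a)² + b²) → e^(at)sin(bt). With a=-2, b=5

Final answer: e^(-2t)·sin(5t)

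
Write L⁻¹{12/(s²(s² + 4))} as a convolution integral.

12/(s²(s² + 4)) = (1/s²)·(12/(s² + 4)) = L{t}·L{6·sin(2t)}. So f(t) = t*(6·sin(2t)) = ∫₀ᵗ 6τ·sin(2(t-τ)) dτ

Final answer: ∫₀ᵗ 6τ·sin(2(t-τ)) dτ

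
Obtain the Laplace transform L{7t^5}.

L{7t^5} = 7 · L{t^5} = 7 · 120/s^6 = 840/s^6

Final answer: 840/s^6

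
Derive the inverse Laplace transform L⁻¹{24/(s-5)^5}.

L⁻¹{n!/(s-a)^(n+1)} = t^n·e^(at), so L⁻¹{24/(s-5)^5} = t^4·e^(5t)

Final answer: t^4·e^(5t)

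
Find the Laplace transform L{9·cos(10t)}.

L{cos(ωt)} = s/(s² + ω²), so L{cos(10t)} = s/(s² + 100). Then L{9·cos(10t)} = 9·s/(s² + 100) = 9s/(s² + 100)

Final answer: 9s/(s² + 100)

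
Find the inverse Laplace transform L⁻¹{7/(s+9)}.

L⁻¹{1/(s-a)} = e^(at), so L⁻¹{1/(s+9)} = e^(-9t), and L⁻¹{7/(s+9)} = 7·e^(-9t)

Final answer: 7·e^(-9t)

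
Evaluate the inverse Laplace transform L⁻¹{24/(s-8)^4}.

L⁻¹{n!/(s-a)^(n+1)} = t^n·e^(at) with n=3, a=8. So L⁻¹{6/(s-8)^4} = t^3·e^(8t), and L⁻¹{24/(s-8)^4} = (24/6)·t^3·e^(8t) = 4·t^3·e^(8t)

Final answer: 4·t^3·e^(8t)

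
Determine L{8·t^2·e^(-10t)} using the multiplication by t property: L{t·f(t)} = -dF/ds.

Using L{t^n·e^(at)} = n!/(s-a)^(n+1), L{t^2·e^(-10t)} = 2/(s+10)^3, so L{8·t^2·e^(-10t)} = 8·2/(s+10)^3 = 16/(s+10)^3

Final answer: 16/(s+10)^3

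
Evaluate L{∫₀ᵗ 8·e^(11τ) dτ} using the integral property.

L{∫₀ᵗ f(τ)dτ} = F(s)/s with F(s) = 8/(s-11), so L{∫₀ᵗ 8·e^(11τ) dτ} = 8/(s(s-11))

Final answer: 8/(s(s-11))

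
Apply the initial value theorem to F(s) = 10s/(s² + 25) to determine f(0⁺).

f(0⁺) = lim_{s→∞} s·10s/(s² + 25) = lim_{s→∞} 10s²/(s² + 25) = 10

Final answer: 10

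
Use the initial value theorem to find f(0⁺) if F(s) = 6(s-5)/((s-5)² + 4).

f(0⁺) = lim_{s→∞} sF(s) = lim_{s→∞} 6s(s-5)/((s-5)² + 4) = 6

Final answer: 6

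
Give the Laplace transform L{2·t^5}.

L{t^n} = n!/s^(n+1), so L{t^5} = 120/s^6. Then L{2·t^5} = 2·120/s^6 = 240/s^6

Final answer: 240/s^6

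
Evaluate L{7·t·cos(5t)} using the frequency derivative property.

L{cos(5t)} = s/(s² + 25). Derivative: d/ds[s/(s² + 25)] = [(s² + 25) - s·2s]/(s² + 25)² = (25 - s²)/(s² + 25)². So L{t·cos(5t)} = -F'(s) = (s² - 25)/(s² + 25)². Then L{7·t·cos(5t)} = 7·(s² - 25)/(s² + 25)²

Final answer: 7·(s² - 25)/(s² + 25)²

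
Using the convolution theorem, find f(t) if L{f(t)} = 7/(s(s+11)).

7/(s(s+11)) = (7/s)·(1/(s+11)) = L{7}·L{e^(-11t)}. By convolution, f(t) = 7*e^(-11t) = ∫₀ᵗ 7·e^(-11τ) dτ = 7·(1 - e^(-11t))/11

Final answer: 7·(1 - e^(-11t))/11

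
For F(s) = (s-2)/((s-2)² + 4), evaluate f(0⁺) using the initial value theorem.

f(0⁺) = lim_{s→∞} sF(s) = lim_{s→∞} s(s-2)/((s-2)² + 4) = 1

Final answer: 1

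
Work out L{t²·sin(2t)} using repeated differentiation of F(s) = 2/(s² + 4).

F(s) = 2/(s² + 4). F'(s) = -4s/(s² + 4)². F''(s) = -4(4 - 3s²)/(s² + 4)³ = (12s² - 16)/(s² + 4)³. So L{t²·sin(2t)} = (-1)² F''(s) = (12s² - 16)/(s² + 4)³

Final answer: (12s² - 16)/(s² + 4)³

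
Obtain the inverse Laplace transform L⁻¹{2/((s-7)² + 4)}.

Using frequency shift, L⁻¹{2/((s-7)² + 4)} = e^(7t)·sin(2t)

Final answer: e^(7t)·sin(2t)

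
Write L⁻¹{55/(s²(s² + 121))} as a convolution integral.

55/(s²(s² + 121)) = (1/s²)·(55/(s² + 121)) = L{t}·L{5·sin(11t)}. So f(t) = t*(5·sin(11t)) = ∫₀ᵗ 5τ·sin(11(t-τ)) dτ

Final answer: ∫₀ᵗ 5τ·sin(11(t-τ)) dτ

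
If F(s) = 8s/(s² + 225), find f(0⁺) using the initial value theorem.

f(0⁺) = lim_{s→∞} s·8s/(s² + 225) = lim_{s→∞} 8s²/(s² + 225) = 8

Final answer: 8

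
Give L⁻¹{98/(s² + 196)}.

This is the form c·a/(s² + a²) with a = 14, c = 7. L⁻¹ = 7·sin(14t)

Final answer: 7·sin(14t)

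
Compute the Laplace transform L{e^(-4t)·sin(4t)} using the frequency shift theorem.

Frequency shift: L{e^(at)f(t)} = F(s-a). L{e^(-4t)·sin(4t)} = 4/((s+4)² + 16)

Final answer: 4/((s+4)² + 16)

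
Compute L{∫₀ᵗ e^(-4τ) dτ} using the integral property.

L{∫₀ᵗ f(τ)dτ} = F(s)/s with F(s) = 1/(s+4), so L{∫₀ᵗ e^(-4τ) dτ} = 1/(s(s+4))

Final answer: 1/(s(s+4))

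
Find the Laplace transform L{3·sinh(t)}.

L{sinh(ωt)} = ω/(s² - ω²), so L{sinh(t)} = 1/(s² - 1). Then L{3·sinh(t)} = 3·1/(s² - 1) = 3/(s² - 1)

Final answer: 3/(s² - 1)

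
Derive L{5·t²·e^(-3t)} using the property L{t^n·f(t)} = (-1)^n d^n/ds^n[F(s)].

L{e^(-3t)} = 1/(s+3). d/ds[1/(s+3)] = -1/(s+3)². d²/ds²[1/(s+3)] = 2/(s+3)³. So L{t²·e^(-3t)} = (-1)² · 2/(s+3)³ = 2/(s+3)³. Then L{5·t²·e^(-3t)} = 5·2/(s+3)³ = 10/(s+3)³

Final answer: 10/(s+3)³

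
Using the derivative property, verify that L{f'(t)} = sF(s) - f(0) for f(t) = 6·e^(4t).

f'(t) = 24e^(4t). Direct: L{f'(t)} = 24/(s-4). Property: s·6/(s-4) - 6 = (6s - 6(s-4))/(s-4) = 24/(s-4). ✓

Final answer: 24/(s-4)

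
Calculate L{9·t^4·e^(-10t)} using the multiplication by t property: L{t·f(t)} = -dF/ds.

Using L{t^n·e^(at)} = n!/(s-a)^(n+1), L{t^4·e^(-10t)} = 24/(s+10)^5, so L{9·t^4·e^(-10t)} = 9·24/(s+10)^5 = 216/(s+10)^5

Final answer: 216/(s+10)^5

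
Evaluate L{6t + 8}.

L{6t + 8} = 6·L{t} + 8·L{1} = 6/s² + 8/s

Final answer: 6/s² + 8/s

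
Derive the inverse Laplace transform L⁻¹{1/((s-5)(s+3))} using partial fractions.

Decompose: A/(s-5) + B/(s+3). A = 1/8, B = -1/8. f(t) = (e^(5t) - e^(-3t))/8

Final answer: (e^(5t) - e^(-3t))/8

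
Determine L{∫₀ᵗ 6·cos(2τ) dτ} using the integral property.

L{∫₀ᵗ f(τ)dτ} = F(s)/s with F(s) = 6s/(s² + 4), so the result is (6s/(s² + 4))/s = 6/(s² + 4)

Final answer: 6/(s² + 4)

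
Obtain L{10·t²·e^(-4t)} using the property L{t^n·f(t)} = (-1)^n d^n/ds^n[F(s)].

L{e^(-4t)} = 1/(s+4). d/ds[1/(s+4)] = -1/(s+4)². d²/ds²[1/(s+4)] = 2/(s+4)³. So L{t²·e^(-4t)} = (-1)² · 2/(s+4)³ = 2/(s+4)³. Then L{10·t²·e^(-4t)} = 10·2/(s+4)³ = 20/(s+4)³

Final answer: 20/(s+4)³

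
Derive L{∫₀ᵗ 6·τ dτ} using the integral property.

L{∫₀ᵗ f(τ)dτ} = F(s)/s with f(t) = 6t. F(s) = 6/s^2, so L{∫₀ᵗ 6·τ dτ} = (6/s^2)/s = 6/s^3. (Check: ∫₀ᵗ 6·τ dτ = 6t^2/2.)

Final answer: 6/s^3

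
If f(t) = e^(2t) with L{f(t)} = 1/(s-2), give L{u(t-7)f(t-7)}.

Time shift theorem: L{u(t-a)f(t-a)} = e^(-as)F(s). Here a=7, F(s) = 1/(s-2), so L{u(t-7)f(t-7)} = e^(-7s)·1/(s-2)

Final answer: e^(-7s)·1/(s-2)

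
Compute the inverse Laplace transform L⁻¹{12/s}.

L⁻¹{c/s} = c, so L⁻¹{12/s} = 12

Final answer: 12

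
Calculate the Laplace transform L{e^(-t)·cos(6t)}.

L{e^(at)·cos(ωt)} = (s-a)/((s-a)² + ω²), so L{e^(-t)·cos(6t)} = (s+1)/((s+1)² + 36)

Final answer: (s+1)/((s+1)² + 36)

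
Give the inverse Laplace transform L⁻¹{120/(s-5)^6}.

L⁻¹{n!/(s-a)^(n+1)} = t^n·e^(at), so L⁻¹{120/(s-5)^6} = t^5·e^(5t)

Final answer: t^5·e^(5t)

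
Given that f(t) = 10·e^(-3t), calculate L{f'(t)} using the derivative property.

f(0) = 10, F(s) = 10/(s+3). L{f'(t)} = s·F(s) - f(0) = 10s/(s+3) - 10 = (10s - 10(s+3))/(s+3) = -30/(s+3)

Final answer: -30/(s+3)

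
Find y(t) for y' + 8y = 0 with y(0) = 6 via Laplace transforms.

L{y'} + 8L{y} = 0. sY - 6 + 8Y = 0. Y(s+8) = 6. Y = 6/(s+8)

Final answer: y(t) = 6e^(-8t)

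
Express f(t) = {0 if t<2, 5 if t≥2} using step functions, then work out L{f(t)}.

f(t) = 5·u(t-2). L{u(t-2)} = e^(-2s)/s, so L{f(t)} = 5·e^(-2s)/s

Final answer: 5·e^(-2s)/s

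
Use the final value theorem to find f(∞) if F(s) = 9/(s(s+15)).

f(∞) = lim_{s→0} s·9/(s(s+15)) = lim_{s→0} 9/(s+15) = 9/15 = 3/5

Final answer: 3/5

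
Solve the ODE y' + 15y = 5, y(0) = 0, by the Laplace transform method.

sY + 15Y = 5/s. Y = 5/(s(s+15)). Partial fractions: Y = 1/3/s - 1/3/(s+15)

Final answer: y(t) = 1/3(1 - e^(-15t))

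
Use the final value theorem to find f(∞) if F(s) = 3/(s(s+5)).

f(∞) = lim_{s→0} s·3/(s(s+5)) = lim_{s→0} 3/(s+5) = 3/5 = 3/5

Final answer: 3/5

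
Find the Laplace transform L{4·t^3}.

L{t^n} = n!/s^(n+1), so L{t^3} = 6/s^4. Then L{4·t^3} = 4·6/s^4 = 24/s^4

Final answer: 24/s^4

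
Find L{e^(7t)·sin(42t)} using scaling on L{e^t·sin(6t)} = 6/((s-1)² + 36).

Scaling with a=7: L{e^(7t)·sin(42t)} = (1/7) · 6/((s/7-1)² + 36). Simplifying: 42/((s-7)² + 1764)

Final answer: 42/((s-7)² + 1764)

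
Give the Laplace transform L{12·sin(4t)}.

L{sin(ωt)} = ω/(s² + ω²), so L{sin(4t)} = 4/(s² + 16). Then L{12·sin(4t)} = 12·4/(s² + 16) = 48/(s² + 16)

Final answer: 48/(s² + 16)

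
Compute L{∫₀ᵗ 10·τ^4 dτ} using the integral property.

L{∫₀ᵗ f(τ)dτ} = F(s)/s with f(t) = 10t^4. F(s) = 240/s^5, so L{∫₀ᵗ 10·τ^4 dτ} = (240/s^5)/s = 240/s^6. (Check: ∫₀ᵗ 10·τ^4 dτ = 10t^5/5.)

Final answer: 240/s^6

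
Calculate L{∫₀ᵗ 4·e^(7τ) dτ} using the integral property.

L{∫₀ᵗ f(τ)dτ} = F(s)/s with F(s) = 4/(s-7), so L{∫₀ᵗ 4·e^(7τ) dτ} = 4/(s(s-7))

Final answer: 4/(s(s-7))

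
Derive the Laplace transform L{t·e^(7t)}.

L{t^n·e^(at)} = n!/(s-a)^(n+1), so L{t·e^(7t)} = 1/(s-7)^2

Final answer: 1/(s-7)^2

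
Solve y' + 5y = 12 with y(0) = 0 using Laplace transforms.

sY + 5Y = 12/s. Y = 12/(s(s+5)). Partial fractions: Y = 12/5/s - 12/5/(s+5)

Final answer: y(t) = 12/5(1 - e^(-5t))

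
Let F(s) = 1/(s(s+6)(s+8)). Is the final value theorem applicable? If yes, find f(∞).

Poles of sF(s) = 1/((s+6)(s+8)) are at s = -6 and s = -8, both in the left half-plane. Theorem applies. f(∞) = lim_{s→0} sF(s) = 1/(6·8) = 1/48

Final answer: 1/48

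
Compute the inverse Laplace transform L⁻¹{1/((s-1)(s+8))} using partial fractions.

Decompose: A/(s-1) + B/(s+8). A = 1/9, B = -1/9. f(t) = (e^t - e^(-8t))/9

Final answer: (e^t - e^(-8t))/9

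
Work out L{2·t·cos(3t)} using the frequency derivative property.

L{cos(3t)} = s/(s² + 9). Derivative: d/ds[s/(s² + 9)] = [(s² + 9) - s·2s]/(s² + 9)² = (9 - s²)/(s² + 9)². So L{t·cos(3t)} = -F'(s) = (s² - 9)/(s² + 9)². Then L{2·t·cos(3t)} = 2·(s² - 9)/(s² + 9)²

Final answer: 2·(s² - 9)/(s² + 9)²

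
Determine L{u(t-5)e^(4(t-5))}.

u(t-a)f(t-a) with f(t)=e^(4t). L{e^(4t)} = 1/(s-4). By time shift: e^(-5s)/(s-4)

Final answer: e^(-5s)/(s-4)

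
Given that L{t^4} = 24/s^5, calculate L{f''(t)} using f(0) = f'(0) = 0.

L{f''(t)} = s²F(s) - sf(0) - f'(0) = s²·24/s^5 - 0 - 0 = 24/s^3

Final answer: 24/s^3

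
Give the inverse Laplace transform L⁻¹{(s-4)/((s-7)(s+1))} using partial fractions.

Using partial fractions, f(t) = (3e^(7t) + 5e^(-t))/8

Final answer: (3e^(7t) + 5e^(-t))/8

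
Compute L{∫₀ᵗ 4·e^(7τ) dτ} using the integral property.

L{∫₀ᵗ f(τ)dτ} = F(s)/s with F(s) = 4/(s-7), so L{∫₀ᵗ 4·e^(7τ) dτ} = 4/(s(s-7))

Final answer: 4/(s(s-7))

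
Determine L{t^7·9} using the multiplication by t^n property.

L{9} = 9/s. d^1/ds^1[1/s] = -1/s². d^2/ds^2[1/s] = 2/s^3. d^3/ds^3[1/s] = -6/s^4. d^4/ds^4[1/s] = 24/s^5. d^5/ds^5[1/s] = -120/s^6. d^6/ds^6[1/s] = 720/s^7. d^7/ds^7[1/s] = -5040/s^8. So L{t^7} = (-1)^{7}·-5040/s^8 = 5040/s^8. Then L{t^7·9} = 9·5040/s^8 = 45360/s^8

Final answer: 45360/s^8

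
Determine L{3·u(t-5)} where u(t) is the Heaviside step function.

L{u(t-a)} = e^(-as)/s. Here a=5, so L{u(t-5)} = e^(-5s)/s, and L{3·u(t-5)} = 3·e^(-5s)/s

Final answer: 3·e^(-5s)/s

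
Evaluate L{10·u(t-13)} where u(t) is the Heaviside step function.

L{u(t-a)} = e^(-as)/s. Here a=13, so L{u(t-13)} = e^(-13s)/s, and L{10·u(t-13)} = 10·e^(-13s)/s

Final answer: 10·e^(-13s)/s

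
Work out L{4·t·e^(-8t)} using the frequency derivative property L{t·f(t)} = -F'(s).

L{e^(-8t)} = 1/(s+8). By frequency derivative: L{t·e^(-8t)} = -d/ds[1/(s+8)] = -(-1)/(s+8)² = 1/(s+8)². Then L{4·t·e^(-8t)} = 4·1/(s+8)² = 4/(s+8)²

Final answer: 4/(s+8)²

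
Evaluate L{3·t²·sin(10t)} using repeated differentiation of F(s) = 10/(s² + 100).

F(s) = 10/(s² + 100). F'(s) = -20s/(s² + 100)². F''(s) = -20(100 - 3s²)/(s² + 100)³ = (60s² - 2000)/(s² + 100)³. So L{t²·sin(10t)} = (-1)² F''(s) = (60s² - 2000)/(s² + 100)³. Then L{3·t²·sin(10t)} = 3·(60s² - 2000)/(s² + 100)³ = (180s² - 6000)/(s² + 100)³

Final answer: (180s² - 6000)/(s² + 100)³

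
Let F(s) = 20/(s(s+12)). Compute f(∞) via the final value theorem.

f(∞) = lim_{s→0} s·20/(s(s+12)) = lim_{s→0} 20/(s+12) = 20/12 = 5/3

Final answer: 5/3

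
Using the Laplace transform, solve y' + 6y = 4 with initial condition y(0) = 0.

sY + 6Y = 4/s. Y = 4/(s(s+6)). Partial fractions: Y = 2/3/s - 2/3/(s+6)

Final answer: y(t) = 2/3(1 - e^(-6t))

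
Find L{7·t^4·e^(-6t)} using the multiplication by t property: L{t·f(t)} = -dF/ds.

Using L{t^n·e^(at)} = n!/(s-a)^(n+1), L{t^4·e^(-6t)} = 24/(s+6)^5, so L{7·t^4·e^(-6t)} = 7·24/(s+6)^5 = 168/(s+6)^5

Final answer: 168/(s+6)^5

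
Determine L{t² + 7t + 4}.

L{t² + 7t + 4} = 2/s³ + 7/s² + 4/s = 2/s³ + 7/s² + 4/s

Final answer: 2/s³ + 7/s² + 4/s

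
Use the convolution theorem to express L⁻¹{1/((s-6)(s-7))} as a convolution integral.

1/((s-6)(s-7)) = (1/(s-6))·(1/(s-7)) = L{e^(6t)}·L{e^(7t)}. So f(t) = e^(6t)*e^(7t) = ∫₀ᵗ e^(6τ)·e^(7(t-τ)) dτ

Final answer: ∫₀ᵗ e^(6τ)·e^(7(t-τ)) dτ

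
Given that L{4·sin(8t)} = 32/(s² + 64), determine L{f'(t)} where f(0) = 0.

L{f'(t)} = s·F(s) - f(0) = s·32/(s² + 64) - 0 = 32s/(s² + 64)

Final answer: 32s/(s² + 64)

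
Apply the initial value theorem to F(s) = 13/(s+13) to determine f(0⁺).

f(0⁺) = lim_{s→∞} s·13/(s+13) = lim_{s→∞} 13s/(s+13) = 13

Final answer: 13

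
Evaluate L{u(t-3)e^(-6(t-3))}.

u(t-a)f(t-a) with f(t)=e^(-6t). L{e^(-6t)} = 1/(s+6). By time shift: e^(-3s)/(s+6)

Final answer: e^(-3s)/(s+6)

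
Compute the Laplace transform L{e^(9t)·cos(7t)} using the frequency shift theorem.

Frequency shift: L{e^(at)f(t)} = F(s-a). L{e^(9t)·cos(7t)} = (s-9)/((s-9)² + 49)

Final answer: (s-9)/((s-9)² + 49)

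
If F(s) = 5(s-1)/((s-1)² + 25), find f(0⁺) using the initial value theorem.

f(0⁺) = lim_{s→∞} sF(s) = lim_{s→∞} 5s(s-1)/((s-1)² + 25) = 5

Final answer: 5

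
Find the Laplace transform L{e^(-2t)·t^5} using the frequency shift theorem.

L{e^(at)·t^n} = n!/(s-a)^(n+1), so L{e^(-2t)·t^5} = 120/(s+2)^6

Final answer: 120/(s+2)^6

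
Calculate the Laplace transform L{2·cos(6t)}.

L{cos(ωt)} = s/(s² + ω²), so L{cos(6t)} = s/(s² + 36). Then L{2·cos(6t)} = 2·s/(s² + 36) = 2s/(s² + 36)

Final answer: 2s/(s² + 36)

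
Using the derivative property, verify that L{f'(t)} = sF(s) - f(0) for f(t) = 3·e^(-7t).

f'(t) = -21e^(-7t). Direct: L{f'(t)} = -21/(s+7). Property: s·3/(s+7) - 3 = (3s - 3(s+7))/(s+7) = -21/(s+7). ✓

Final answer: -21/(s+7)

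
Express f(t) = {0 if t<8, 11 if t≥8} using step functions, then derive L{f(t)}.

f(t) = 11·u(t-8). L{u(t-8)} = e^(-8s)/s, so L{f(t)} = 11·e^(-8s)/s

Final answer: 11·e^(-8s)/s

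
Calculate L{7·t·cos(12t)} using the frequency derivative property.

L{cos(12t)} = s/(s² + 144). Derivative: d/ds[s/(s² + 144)] = [(s² + 144) - s·2s]/(s² + 144)² = (144 - s²)/(s² + 144)². So L{t·cos(12t)} = -F'(s) = (s² - 144)/(s² + 144)². Then L{7·t·cos(12t)} = 7·(s² - 144)/(s² + 144)²

Final answer: 7·(s² - 144)/(s² + 144)²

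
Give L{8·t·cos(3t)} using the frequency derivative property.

L{cos(3t)} = s/(s² + 9). Derivative: d/ds[s/(s² + 9)] = [(s² + 9) - s·2s]/(s² + 9)² = (9 - s²)/(s² + 9)². So L{t·cos(3t)} = -F'(s) = (s² - 9)/(s² + 9)². Then L{8·t·cos(3t)} = 8·(s² - 9)/(s² + 9)²

Final answer: 8·(s² - 9)/(s² + 9)²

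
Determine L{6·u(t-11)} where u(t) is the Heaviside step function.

L{u(t-a)} = e^(-as)/s. Here a=11, so L{u(t-11)} = e^(-11s)/s, and L{6·u(t-11)} = 6·e^(-11s)/s

Final answer: 6·e^(-11s)/s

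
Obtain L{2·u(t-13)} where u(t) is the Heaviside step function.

L{u(t-a)} = e^(-as)/s. Here a=13, so L{u(t-13)} = e^(-13s)/s, and L{2·u(t-13)} = 2·e^(-13s)/s

Final answer: 2·e^(-13s)/s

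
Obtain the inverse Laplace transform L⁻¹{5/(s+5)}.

L⁻¹{1/(s-a)} = e^(at), so L⁻¹{1/(s+5)} = e^(-5t), and L⁻¹{5/(s+5)} = 5·e^(-5t)

Final answer: 5·e^(-5t)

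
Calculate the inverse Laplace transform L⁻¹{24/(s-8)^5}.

L⁻¹{n!/(s-a)^(n+1)} = t^n·e^(at), so L⁻¹{24/(s-8)^5} = t^4·e^(8t)

Final answer: t^4·e^(8t)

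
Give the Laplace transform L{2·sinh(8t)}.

L{sinh(ωt)} = ω/(s² - ω²), so L{sinh(8t)} = 8/(s² - 64). Then L{2·sinh(8t)} = 2·8/(s² - 64) = 16/(s² - 64)

Final answer: 16/(s² - 64)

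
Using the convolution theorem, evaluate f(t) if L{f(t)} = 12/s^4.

12/s^4 = (12/s)·(1/s^3) = L{12}·L{t^2/2}. By convolution, f(t) = 12*t^2/2 = ∫₀ᵗ 12·τ^2/2 dτ = 12·t^3/6

Final answer: 12·t^3/6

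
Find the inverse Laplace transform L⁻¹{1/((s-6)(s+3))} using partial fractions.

Decompose: A/(s-6) + B/(s+3). A = 1/9, B = -1/9. f(t) = (e^(6t) - e^(-3t))/9

Final answer: (e^(6t) - e^(-3t))/9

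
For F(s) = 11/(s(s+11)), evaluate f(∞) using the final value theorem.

f(∞) = lim_{s→0} s·11/(s(s+11)) = lim_{s→0} 11/(s+11) = 11/11 = 1

Final answer: 1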